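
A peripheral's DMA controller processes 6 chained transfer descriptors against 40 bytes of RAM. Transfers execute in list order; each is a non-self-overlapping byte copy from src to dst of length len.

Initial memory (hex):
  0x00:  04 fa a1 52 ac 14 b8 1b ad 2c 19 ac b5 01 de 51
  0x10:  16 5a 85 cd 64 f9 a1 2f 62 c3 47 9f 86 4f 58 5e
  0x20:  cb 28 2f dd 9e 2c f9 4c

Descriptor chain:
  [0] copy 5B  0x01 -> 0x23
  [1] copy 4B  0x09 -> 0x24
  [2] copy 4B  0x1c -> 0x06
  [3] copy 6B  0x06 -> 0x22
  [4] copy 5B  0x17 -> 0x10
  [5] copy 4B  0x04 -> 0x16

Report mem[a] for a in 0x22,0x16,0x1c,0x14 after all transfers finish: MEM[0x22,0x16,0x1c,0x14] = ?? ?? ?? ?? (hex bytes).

#0 dst[0x23+5] := {0xfa,0xa1,0x52,0xac,0x14}
#1 dst[0x24+4] := {0x2c,0x19,0xac,0xb5}
#2 dst[0x06+4] := {0x86,0x4f,0x58,0x5e}
#3 dst[0x22+6] := {0x86,0x4f,0x58,0x5e,0x19,0xac}
#4 dst[0x10+5] := {0x2f,0x62,0xc3,0x47,0x9f}
#5 dst[0x16+4] := {0xac,0x14,0x86,0x4f}
query mem[0x22]=0x86, mem[0x16]=0xac, mem[0x1c]=0x86, mem[0x14]=0x9f

MEM[0x22,0x16,0x1c,0x14] = 86 ac 86 9f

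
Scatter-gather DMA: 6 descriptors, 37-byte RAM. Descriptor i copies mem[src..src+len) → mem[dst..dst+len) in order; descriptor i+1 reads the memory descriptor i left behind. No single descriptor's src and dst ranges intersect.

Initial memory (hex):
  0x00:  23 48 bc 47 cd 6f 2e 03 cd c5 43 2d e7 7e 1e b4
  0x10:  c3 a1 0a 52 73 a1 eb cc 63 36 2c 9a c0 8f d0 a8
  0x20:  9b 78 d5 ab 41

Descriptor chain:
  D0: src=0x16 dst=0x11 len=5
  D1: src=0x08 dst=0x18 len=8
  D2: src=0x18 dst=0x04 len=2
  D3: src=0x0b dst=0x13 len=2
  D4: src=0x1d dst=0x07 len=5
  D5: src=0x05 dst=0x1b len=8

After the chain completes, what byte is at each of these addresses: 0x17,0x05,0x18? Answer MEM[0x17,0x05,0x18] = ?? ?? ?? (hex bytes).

  after D0: wrote 5B at 0x11 = ebcc63362c
  after D1: wrote 8B at 0x18 = cdc5432de77e1eb4
  after D2: wrote 2B at 0x04 = cdc5
  after D3: wrote 2B at 0x13 = 2de7
  after D4: wrote 5B at 0x07 = 7e1eb49b78
  after D5: wrote 8B at 0x1b = c52e7e1eb49b78e7
query mem[0x17]=0xcc, mem[0x05]=0xc5, mem[0x18]=0xcd

MEM[0x17,0x05,0x18] = cc c5 cd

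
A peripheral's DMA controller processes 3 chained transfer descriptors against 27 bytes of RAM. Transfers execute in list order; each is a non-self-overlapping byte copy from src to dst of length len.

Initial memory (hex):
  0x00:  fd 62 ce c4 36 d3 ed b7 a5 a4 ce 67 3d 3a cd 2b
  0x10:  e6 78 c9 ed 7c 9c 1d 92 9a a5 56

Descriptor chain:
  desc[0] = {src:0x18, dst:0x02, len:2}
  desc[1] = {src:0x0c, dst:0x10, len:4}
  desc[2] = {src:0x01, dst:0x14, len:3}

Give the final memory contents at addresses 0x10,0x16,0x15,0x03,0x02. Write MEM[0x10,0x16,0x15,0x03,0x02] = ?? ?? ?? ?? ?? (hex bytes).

[0] 0x18->0x02 len=2 : 9a a5
[1] 0x0c->0x10 len=4 : 3d 3a cd 2b
[2] 0x01->0x14 len=3 : 62 9a a5
query mem[0x10]=0x3d, mem[0x16]=0xa5, mem[0x15]=0x9a, mem[0x03]=0xa5, mem[0x02]=0x9a

MEM[0x10,0x16,0x15,0x03,0x02] = 3d a5 9a a5 9a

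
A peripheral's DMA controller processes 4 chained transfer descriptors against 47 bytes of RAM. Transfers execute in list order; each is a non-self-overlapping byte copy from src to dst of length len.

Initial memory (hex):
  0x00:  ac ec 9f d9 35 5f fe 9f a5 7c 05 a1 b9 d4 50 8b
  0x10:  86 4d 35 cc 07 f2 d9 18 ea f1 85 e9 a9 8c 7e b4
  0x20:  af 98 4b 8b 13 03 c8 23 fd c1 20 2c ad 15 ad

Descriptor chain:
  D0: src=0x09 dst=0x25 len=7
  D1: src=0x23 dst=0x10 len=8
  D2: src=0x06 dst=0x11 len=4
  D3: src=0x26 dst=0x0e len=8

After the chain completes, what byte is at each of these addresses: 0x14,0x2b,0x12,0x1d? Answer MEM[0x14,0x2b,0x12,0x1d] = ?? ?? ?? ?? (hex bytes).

  after D0: wrote 7B at 0x25 = 7c05a1b9d4508b
  after D1: wrote 8B at 0x10 = 8b137c05a1b9d450
  after D2: wrote 4B at 0x11 = fe9fa57c
  after D3: wrote 8B at 0x0e = 05a1b9d4508bad15
query mem[0x14]=0xad, mem[0x2b]=0x8b, mem[0x12]=0x50, mem[0x1d]=0x8c

MEM[0x14,0x2b,0x12,0x1d] = ad 8b 50 8c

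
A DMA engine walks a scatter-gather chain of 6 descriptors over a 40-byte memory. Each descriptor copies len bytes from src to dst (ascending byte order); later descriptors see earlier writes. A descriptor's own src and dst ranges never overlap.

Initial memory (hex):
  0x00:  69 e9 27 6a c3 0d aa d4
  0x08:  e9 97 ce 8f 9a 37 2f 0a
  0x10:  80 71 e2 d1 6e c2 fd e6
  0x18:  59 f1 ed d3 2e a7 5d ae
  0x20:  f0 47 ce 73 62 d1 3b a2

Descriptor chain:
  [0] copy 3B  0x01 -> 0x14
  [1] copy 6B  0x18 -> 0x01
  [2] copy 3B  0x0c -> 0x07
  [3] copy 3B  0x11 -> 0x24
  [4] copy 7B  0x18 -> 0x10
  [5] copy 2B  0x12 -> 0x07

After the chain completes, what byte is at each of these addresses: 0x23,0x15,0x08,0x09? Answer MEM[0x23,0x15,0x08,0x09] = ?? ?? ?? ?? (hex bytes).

MEM[0x23,0x15,0x08,0x09] = 73 a7 d3 2f

D0: mem[0x14..0x16] <- [e9 27 6a]
D1: mem[0x01..0x06] <- [59 f1 ed d3 2e a7]
D2: mem[0x07..0x09] <- [9a 37 2f]
D3: mem[0x24..0x26] <- [71 e2 d1]
D4: mem[0x10..0x16] <- [59 f1 ed d3 2e a7 5d]
D5: mem[0x07..0x08] <- [ed d3]
query mem[0x23]=0x73, mem[0x15]=0xa7, mem[0x08]=0xd3, mem[0x09]=0x2f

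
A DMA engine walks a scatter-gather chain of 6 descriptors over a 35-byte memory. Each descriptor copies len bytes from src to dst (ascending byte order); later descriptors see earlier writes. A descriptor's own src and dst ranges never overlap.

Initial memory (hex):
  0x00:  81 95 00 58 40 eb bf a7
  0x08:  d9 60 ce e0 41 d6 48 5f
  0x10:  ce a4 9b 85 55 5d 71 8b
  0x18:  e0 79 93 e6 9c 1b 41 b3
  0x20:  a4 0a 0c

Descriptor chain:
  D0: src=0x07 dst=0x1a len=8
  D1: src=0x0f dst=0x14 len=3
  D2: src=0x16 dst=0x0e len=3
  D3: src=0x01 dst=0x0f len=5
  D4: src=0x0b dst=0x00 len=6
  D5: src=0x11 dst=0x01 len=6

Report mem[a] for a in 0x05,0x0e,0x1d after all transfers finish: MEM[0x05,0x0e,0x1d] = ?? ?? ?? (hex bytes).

MEM[0x05,0x0e,0x1d] = ce a4 ce

  after D0: wrote 8B at 0x1a = a7d960cee041d648
  after D1: wrote 3B at 0x14 = 5fcea4
  after D2: wrote 3B at 0x0e = a48be0
  after D3: wrote 5B at 0x0f = 95005840eb
  after D4: wrote 6B at 0x00 = e041d6a49500
  after D5: wrote 6B at 0x01 = 5840eb5fcea4
query mem[0x05]=0xce, mem[0x0e]=0xa4, mem[0x1d]=0xce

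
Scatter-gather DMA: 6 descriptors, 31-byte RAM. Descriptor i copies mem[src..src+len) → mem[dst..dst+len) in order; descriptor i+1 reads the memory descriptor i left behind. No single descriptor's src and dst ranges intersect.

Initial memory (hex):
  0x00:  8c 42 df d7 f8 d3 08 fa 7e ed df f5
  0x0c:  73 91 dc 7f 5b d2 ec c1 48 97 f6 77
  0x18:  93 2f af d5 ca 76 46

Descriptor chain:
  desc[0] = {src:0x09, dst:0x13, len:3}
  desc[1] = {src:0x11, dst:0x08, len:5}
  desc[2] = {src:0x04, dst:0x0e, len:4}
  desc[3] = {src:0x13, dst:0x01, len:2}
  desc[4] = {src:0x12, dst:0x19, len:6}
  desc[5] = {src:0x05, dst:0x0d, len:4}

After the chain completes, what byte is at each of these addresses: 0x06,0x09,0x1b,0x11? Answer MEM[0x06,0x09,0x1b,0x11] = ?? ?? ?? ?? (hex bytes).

MEM[0x06,0x09,0x1b,0x11] = 08 ec df fa

#0 dst[0x13+3] := {0xed,0xdf,0xf5}
#1 dst[0x08+5] := {0xd2,0xec,0xed,0xdf,0xf5}
#2 dst[0x0e+4] := {0xf8,0xd3,0x08,0xfa}
#3 dst[0x01+2] := {0xed,0xdf}
#4 dst[0x19+6] := {0xec,0xed,0xdf,0xf5,0xf6,0x77}
#5 dst[0x0d+4] := {0xd3,0x08,0xfa,0xd2}
query mem[0x06]=0x08, mem[0x09]=0xec, mem[0x1b]=0xdf, mem[0x11]=0xfa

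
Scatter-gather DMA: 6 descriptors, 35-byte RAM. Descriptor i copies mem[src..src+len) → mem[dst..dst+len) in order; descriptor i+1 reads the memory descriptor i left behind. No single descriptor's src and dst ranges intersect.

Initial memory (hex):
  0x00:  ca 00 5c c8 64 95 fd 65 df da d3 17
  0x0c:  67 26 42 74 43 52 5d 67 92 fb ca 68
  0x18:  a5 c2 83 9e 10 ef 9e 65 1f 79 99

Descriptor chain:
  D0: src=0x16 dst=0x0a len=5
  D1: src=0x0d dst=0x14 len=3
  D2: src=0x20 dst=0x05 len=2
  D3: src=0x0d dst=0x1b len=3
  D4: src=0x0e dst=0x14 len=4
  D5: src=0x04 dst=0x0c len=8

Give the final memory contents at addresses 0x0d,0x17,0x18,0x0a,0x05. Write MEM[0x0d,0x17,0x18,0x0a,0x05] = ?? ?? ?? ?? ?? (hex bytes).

[0] 0x16->0x0a len=5 : ca 68 a5 c2 83
[1] 0x0d->0x14 len=3 : c2 83 74
[2] 0x20->0x05 len=2 : 1f 79
[3] 0x0d->0x1b len=3 : c2 83 74
[4] 0x0e->0x14 len=4 : 83 74 43 52
[5] 0x04->0x0c len=8 : 64 1f 79 65 df da ca 68
query mem[0x0d]=0x1f, mem[0x17]=0x52, mem[0x18]=0xa5, mem[0x0a]=0xca, mem[0x05]=0x1f

MEM[0x0d,0x17,0x18,0x0a,0x05] = 1f 52 a5 ca 1f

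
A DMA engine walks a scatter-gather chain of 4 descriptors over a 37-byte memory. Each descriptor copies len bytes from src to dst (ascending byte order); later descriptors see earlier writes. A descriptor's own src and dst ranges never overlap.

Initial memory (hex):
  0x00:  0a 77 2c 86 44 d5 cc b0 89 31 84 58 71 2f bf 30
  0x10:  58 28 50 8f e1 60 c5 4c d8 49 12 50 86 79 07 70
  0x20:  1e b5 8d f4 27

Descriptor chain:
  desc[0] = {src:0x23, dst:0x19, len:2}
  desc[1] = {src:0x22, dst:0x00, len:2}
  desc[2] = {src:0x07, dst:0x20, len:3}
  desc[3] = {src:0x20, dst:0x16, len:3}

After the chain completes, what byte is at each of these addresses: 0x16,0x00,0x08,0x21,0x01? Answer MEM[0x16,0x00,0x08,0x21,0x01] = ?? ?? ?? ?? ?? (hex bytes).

  after D0: wrote 2B at 0x19 = f427
  after D1: wrote 2B at 0x00 = 8df4
  after D2: wrote 3B at 0x20 = b08931
  after D3: wrote 3B at 0x16 = b08931
query mem[0x16]=0xb0, mem[0x00]=0x8d, mem[0x08]=0x89, mem[0x21]=0x89, mem[0x01]=0xf4

MEM[0x16,0x00,0x08,0x21,0x01] = b0 8d 89 89 f4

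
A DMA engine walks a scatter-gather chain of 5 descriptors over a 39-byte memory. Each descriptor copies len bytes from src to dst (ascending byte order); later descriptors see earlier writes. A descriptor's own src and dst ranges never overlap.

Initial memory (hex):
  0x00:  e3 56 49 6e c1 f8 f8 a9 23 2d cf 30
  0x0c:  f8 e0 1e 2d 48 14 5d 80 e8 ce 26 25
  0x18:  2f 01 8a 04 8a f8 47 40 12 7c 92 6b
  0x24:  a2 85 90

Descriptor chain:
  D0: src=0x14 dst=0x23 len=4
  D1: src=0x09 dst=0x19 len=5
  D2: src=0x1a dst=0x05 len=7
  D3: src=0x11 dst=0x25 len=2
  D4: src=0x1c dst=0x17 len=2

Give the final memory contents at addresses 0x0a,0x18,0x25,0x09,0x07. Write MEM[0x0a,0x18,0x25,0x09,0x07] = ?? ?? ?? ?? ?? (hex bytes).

#0 dst[0x23+4] := {0xe8,0xce,0x26,0x25}
#1 dst[0x19+5] := {0x2d,0xcf,0x30,0xf8,0xe0}
#2 dst[0x05+7] := {0xcf,0x30,0xf8,0xe0,0x47,0x40,0x12}
#3 dst[0x25+2] := {0x14,0x5d}
#4 dst[0x17+2] := {0xf8,0xe0}
query mem[0x0a]=0x40, mem[0x18]=0xe0, mem[0x25]=0x14, mem[0x09]=0x47, mem[0x07]=0xf8

MEM[0x0a,0x18,0x25,0x09,0x07] = 40 e0 14 47 f8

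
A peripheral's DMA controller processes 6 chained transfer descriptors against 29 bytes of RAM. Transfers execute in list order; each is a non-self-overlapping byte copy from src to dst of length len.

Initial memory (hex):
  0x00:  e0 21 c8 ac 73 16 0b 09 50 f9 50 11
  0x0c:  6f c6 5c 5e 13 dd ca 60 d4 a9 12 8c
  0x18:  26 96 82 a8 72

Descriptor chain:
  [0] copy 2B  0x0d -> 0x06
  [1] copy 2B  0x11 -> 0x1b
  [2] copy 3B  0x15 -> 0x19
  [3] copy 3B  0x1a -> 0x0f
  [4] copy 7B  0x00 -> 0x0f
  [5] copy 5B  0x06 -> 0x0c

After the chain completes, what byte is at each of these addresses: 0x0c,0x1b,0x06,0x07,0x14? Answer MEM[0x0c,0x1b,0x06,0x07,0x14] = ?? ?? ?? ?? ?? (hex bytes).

MEM[0x0c,0x1b,0x06,0x07,0x14] = c6 8c c6 5c 16

#0 dst[0x06+2] := {0xc6,0x5c}
#1 dst[0x1b+2] := {0xdd,0xca}
#2 dst[0x19+3] := {0xa9,0x12,0x8c}
#3 dst[0x0f+3] := {0x12,0x8c,0xca}
#4 dst[0x0f+7] := {0xe0,0x21,0xc8,0xac,0x73,0x16,0xc6}
#5 dst[0x0c+5] := {0xc6,0x5c,0x50,0xf9,0x50}
query mem[0x0c]=0xc6, mem[0x1b]=0x8c, mem[0x06]=0xc6, mem[0x07]=0x5c, mem[0x14]=0x16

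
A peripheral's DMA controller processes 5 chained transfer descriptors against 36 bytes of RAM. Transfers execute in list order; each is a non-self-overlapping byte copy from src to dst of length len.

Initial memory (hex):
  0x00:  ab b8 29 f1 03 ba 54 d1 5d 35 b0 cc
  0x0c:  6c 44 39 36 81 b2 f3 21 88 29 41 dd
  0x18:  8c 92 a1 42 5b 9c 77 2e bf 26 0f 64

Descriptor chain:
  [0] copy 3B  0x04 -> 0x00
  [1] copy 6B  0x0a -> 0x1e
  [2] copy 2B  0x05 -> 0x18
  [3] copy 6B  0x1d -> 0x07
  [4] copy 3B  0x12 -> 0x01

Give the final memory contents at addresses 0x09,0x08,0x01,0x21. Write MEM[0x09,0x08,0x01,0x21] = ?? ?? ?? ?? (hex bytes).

D0: mem[0x00..0x02] <- [03 ba 54]
D1: mem[0x1e..0x23] <- [b0 cc 6c 44 39 36]
D2: mem[0x18..0x19] <- [ba 54]
D3: mem[0x07..0x0c] <- [9c b0 cc 6c 44 39]
D4: mem[0x01..0x03] <- [f3 21 88]
query mem[0x09]=0xcc, mem[0x08]=0xb0, mem[0x01]=0xf3, mem[0x21]=0x44

MEM[0x09,0x08,0x01,0x21] = cc b0 f3 44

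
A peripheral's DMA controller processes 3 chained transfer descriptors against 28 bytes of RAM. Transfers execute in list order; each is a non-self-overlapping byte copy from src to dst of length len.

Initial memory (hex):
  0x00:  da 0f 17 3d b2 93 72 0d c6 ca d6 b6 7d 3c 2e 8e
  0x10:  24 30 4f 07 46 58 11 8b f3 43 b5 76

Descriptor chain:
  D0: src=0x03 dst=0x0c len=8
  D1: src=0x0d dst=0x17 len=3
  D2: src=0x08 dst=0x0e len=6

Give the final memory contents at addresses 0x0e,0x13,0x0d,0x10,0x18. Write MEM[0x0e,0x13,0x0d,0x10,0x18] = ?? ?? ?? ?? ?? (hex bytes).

MEM[0x0e,0x13,0x0d,0x10,0x18] = c6 b2 b2 d6 93

  after D0: wrote 8B at 0x0c = 3db293720dc6cad6
  after D1: wrote 3B at 0x17 = b29372
  after D2: wrote 6B at 0x0e = c6cad6b63db2
query mem[0x0e]=0xc6, mem[0x13]=0xb2, mem[0x0d]=0xb2, mem[0x10]=0xd6, mem[0x18]=0x93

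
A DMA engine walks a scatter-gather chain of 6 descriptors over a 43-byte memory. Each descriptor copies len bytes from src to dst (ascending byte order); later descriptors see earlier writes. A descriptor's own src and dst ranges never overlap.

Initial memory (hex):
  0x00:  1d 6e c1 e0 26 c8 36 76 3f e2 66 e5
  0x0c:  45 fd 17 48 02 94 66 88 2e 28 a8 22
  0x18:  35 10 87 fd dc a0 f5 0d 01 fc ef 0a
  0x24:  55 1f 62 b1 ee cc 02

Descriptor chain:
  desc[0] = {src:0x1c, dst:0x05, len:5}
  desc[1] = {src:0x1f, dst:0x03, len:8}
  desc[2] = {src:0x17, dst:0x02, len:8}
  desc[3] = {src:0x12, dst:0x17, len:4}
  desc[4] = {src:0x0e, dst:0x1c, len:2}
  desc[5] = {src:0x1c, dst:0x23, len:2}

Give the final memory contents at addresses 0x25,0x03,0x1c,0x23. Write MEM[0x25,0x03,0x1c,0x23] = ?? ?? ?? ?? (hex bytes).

D0: mem[0x05..0x09] <- [dc a0 f5 0d 01]
D1: mem[0x03..0x0a] <- [0d 01 fc ef 0a 55 1f 62]
D2: mem[0x02..0x09] <- [22 35 10 87 fd dc a0 f5]
D3: mem[0x17..0x1a] <- [66 88 2e 28]
D4: mem[0x1c..0x1d] <- [17 48]
D5: mem[0x23..0x24] <- [17 48]
query mem[0x25]=0x1f, mem[0x03]=0x35, mem[0x1c]=0x17, mem[0x23]=0x17

MEM[0x25,0x03,0x1c,0x23] = 1f 35 17 17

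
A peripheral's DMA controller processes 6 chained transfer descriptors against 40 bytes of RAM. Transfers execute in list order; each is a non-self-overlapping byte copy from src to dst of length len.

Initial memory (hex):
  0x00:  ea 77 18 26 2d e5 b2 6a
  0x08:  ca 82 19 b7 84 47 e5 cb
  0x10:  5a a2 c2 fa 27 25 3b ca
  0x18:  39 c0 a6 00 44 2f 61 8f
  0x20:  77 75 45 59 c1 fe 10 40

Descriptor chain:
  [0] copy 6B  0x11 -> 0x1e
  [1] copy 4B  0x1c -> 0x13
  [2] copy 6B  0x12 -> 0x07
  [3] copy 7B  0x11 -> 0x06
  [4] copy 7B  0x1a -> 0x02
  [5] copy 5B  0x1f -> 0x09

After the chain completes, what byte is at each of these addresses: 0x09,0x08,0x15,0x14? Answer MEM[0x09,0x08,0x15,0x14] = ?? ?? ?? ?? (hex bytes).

MEM[0x09,0x08,0x15,0x14] = c2 fa a2 2f

#0 dst[0x1e+6] := {0xa2,0xc2,0xfa,0x27,0x25,0x3b}
#1 dst[0x13+4] := {0x44,0x2f,0xa2,0xc2}
#2 dst[0x07+6] := {0xc2,0x44,0x2f,0xa2,0xc2,0xca}
#3 dst[0x06+7] := {0xa2,0xc2,0x44,0x2f,0xa2,0xc2,0xca}
#4 dst[0x02+7] := {0xa6,0x00,0x44,0x2f,0xa2,0xc2,0xfa}
#5 dst[0x09+5] := {0xc2,0xfa,0x27,0x25,0x3b}
query mem[0x09]=0xc2, mem[0x08]=0xfa, mem[0x15]=0xa2, mem[0x14]=0x2f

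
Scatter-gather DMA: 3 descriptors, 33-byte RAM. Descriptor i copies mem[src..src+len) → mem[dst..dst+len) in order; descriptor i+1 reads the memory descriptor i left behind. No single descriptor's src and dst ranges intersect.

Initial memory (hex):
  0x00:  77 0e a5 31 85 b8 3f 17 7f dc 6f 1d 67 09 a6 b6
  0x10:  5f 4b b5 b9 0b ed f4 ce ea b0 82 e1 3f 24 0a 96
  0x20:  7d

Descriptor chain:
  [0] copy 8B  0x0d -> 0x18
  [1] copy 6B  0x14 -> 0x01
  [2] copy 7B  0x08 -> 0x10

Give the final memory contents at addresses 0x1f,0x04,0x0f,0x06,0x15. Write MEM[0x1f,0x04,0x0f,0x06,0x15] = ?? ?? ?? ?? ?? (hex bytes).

MEM[0x1f,0x04,0x0f,0x06,0x15] = 0b ce b6 a6 09

D0: mem[0x18..0x1f] <- [09 a6 b6 5f 4b b5 b9 0b]
D1: mem[0x01..0x06] <- [0b ed f4 ce 09 a6]
D2: mem[0x10..0x16] <- [7f dc 6f 1d 67 09 a6]
query mem[0x1f]=0x0b, mem[0x04]=0xce, mem[0x0f]=0xb6, mem[0x06]=0xa6, mem[0x15]=0x09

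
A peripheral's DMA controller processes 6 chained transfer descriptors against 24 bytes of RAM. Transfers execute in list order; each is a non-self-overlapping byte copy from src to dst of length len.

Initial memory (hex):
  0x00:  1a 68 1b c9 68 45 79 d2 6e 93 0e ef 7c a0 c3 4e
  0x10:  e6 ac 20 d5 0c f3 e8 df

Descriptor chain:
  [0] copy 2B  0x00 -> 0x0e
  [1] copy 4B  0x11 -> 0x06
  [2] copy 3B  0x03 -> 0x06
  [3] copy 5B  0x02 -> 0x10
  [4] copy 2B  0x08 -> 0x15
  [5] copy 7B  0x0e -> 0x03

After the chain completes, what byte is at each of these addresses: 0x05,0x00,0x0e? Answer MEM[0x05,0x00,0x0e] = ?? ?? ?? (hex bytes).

MEM[0x05,0x00,0x0e] = 1b 1a 1a

  after D0: wrote 2B at 0x0e = 1a68
  after D1: wrote 4B at 0x06 = ac20d50c
  after D2: wrote 3B at 0x06 = c96845
  after D3: wrote 5B at 0x10 = 1bc96845c9
  after D4: wrote 2B at 0x15 = 450c
  after D5: wrote 7B at 0x03 = 1a681bc96845c9
query mem[0x05]=0x1b, mem[0x00]=0x1a, mem[0x0e]=0x1a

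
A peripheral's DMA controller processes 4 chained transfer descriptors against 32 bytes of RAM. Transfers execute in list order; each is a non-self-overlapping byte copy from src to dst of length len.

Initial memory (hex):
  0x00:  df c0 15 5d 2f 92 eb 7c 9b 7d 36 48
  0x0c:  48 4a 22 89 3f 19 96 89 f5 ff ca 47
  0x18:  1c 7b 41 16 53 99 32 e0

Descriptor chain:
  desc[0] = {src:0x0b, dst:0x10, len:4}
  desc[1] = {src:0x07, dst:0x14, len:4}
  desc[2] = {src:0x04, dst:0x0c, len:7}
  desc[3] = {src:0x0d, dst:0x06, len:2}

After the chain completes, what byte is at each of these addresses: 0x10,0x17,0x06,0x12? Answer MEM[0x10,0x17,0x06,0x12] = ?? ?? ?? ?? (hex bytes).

MEM[0x10,0x17,0x06,0x12] = 9b 36 92 36

  after D0: wrote 4B at 0x10 = 48484a22
  after D1: wrote 4B at 0x14 = 7c9b7d36
  after D2: wrote 7B at 0x0c = 2f92eb7c9b7d36
  after D3: wrote 2B at 0x06 = 92eb
query mem[0x10]=0x9b, mem[0x17]=0x36, mem[0x06]=0x92, mem[0x12]=0x36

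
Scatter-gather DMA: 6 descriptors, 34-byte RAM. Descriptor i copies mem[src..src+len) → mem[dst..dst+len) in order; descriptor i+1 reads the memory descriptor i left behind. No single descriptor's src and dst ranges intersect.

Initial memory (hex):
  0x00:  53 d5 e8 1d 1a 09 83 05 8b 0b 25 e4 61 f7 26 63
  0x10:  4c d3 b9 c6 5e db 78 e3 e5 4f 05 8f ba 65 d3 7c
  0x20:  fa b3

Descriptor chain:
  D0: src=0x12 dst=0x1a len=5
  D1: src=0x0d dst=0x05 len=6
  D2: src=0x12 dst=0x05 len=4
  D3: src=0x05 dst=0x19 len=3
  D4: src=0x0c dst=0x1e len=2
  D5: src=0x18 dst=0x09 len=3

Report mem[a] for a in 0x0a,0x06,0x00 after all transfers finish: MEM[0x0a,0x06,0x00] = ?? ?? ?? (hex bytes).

  after D0: wrote 5B at 0x1a = b9c65edb78
  after D1: wrote 6B at 0x05 = f726634cd3b9
  after D2: wrote 4B at 0x05 = b9c65edb
  after D3: wrote 3B at 0x19 = b9c65e
  after D4: wrote 2B at 0x1e = 61f7
  after D5: wrote 3B at 0x09 = e5b9c6
query mem[0x0a]=0xb9, mem[0x06]=0xc6, mem[0x00]=0x53

MEM[0x0a,0x06,0x00] = b9 c6 53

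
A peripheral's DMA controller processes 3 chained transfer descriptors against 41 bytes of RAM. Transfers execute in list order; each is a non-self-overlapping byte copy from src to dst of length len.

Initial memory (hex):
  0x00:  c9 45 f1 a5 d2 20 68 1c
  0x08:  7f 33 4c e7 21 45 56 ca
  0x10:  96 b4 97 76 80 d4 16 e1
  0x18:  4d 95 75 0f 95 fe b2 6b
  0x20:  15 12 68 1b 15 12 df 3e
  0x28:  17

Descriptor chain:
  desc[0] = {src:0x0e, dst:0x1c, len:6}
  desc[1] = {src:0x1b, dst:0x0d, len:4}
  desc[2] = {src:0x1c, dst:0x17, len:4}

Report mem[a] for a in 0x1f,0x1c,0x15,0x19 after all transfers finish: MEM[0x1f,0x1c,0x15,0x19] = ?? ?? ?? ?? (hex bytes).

  after D0: wrote 6B at 0x1c = 56ca96b49776
  after D1: wrote 4B at 0x0d = 0f56ca96
  after D2: wrote 4B at 0x17 = 56ca96b4
query mem[0x1f]=0xb4, mem[0x1c]=0x56, mem[0x15]=0xd4, mem[0x19]=0x96

MEM[0x1f,0x1c,0x15,0x19] = b4 56 d4 96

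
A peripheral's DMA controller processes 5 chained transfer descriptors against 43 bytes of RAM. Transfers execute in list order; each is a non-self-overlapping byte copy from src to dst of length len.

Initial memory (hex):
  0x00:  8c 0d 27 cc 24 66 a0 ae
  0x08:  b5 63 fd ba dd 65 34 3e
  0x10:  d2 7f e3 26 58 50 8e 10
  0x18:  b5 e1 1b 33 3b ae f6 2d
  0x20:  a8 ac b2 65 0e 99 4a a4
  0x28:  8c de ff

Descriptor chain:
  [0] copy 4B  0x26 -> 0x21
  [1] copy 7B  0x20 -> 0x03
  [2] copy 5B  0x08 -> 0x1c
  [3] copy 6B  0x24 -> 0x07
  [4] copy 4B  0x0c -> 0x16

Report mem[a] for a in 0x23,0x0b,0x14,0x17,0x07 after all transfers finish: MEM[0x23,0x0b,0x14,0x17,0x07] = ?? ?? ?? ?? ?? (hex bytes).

  after D0: wrote 4B at 0x21 = 4aa48cde
  after D1: wrote 7B at 0x03 = a84aa48cde994a
  after D2: wrote 5B at 0x1c = 994afdbadd
  after D3: wrote 6B at 0x07 = de994aa48cde
  after D4: wrote 4B at 0x16 = de65343e
query mem[0x23]=0x8c, mem[0x0b]=0x8c, mem[0x14]=0x58, mem[0x17]=0x65, mem[0x07]=0xde

MEM[0x23,0x0b,0x14,0x17,0x07] = 8c 8c 58 65 de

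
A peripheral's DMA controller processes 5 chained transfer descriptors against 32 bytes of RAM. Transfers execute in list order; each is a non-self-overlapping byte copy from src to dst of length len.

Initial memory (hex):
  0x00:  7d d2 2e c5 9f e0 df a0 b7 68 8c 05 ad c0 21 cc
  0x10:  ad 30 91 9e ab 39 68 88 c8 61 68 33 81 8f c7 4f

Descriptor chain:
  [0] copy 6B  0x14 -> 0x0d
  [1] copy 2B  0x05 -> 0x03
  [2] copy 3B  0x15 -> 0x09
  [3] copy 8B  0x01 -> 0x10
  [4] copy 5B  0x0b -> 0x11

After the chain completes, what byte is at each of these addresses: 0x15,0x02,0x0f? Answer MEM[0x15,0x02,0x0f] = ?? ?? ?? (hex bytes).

MEM[0x15,0x02,0x0f] = 68 2e 68

D0: mem[0x0d..0x12] <- [ab 39 68 88 c8 61]
D1: mem[0x03..0x04] <- [e0 df]
D2: mem[0x09..0x0b] <- [39 68 88]
D3: mem[0x10..0x17] <- [d2 2e e0 df e0 df a0 b7]
D4: mem[0x11..0x15] <- [88 ad ab 39 68]
query mem[0x15]=0x68, mem[0x02]=0x2e, mem[0x0f]=0x68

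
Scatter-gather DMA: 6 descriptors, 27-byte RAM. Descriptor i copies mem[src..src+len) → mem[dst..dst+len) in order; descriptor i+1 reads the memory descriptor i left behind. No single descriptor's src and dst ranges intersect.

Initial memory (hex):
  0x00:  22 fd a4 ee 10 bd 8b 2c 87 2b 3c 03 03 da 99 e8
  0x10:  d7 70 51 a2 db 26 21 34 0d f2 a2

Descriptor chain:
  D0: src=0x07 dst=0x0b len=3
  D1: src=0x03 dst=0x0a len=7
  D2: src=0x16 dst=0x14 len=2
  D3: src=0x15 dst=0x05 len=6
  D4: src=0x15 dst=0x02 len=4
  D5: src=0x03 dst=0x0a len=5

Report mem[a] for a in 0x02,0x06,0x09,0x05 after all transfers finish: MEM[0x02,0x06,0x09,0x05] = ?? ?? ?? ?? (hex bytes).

MEM[0x02,0x06,0x09,0x05] = 34 21 f2 0d

D0: mem[0x0b..0x0d] <- [2c 87 2b]
D1: mem[0x0a..0x10] <- [ee 10 bd 8b 2c 87 2b]
D2: mem[0x14..0x15] <- [21 34]
D3: mem[0x05..0x0a] <- [34 21 34 0d f2 a2]
D4: mem[0x02..0x05] <- [34 21 34 0d]
D5: mem[0x0a..0x0e] <- [21 34 0d 21 34]
query mem[0x02]=0x34, mem[0x06]=0x21, mem[0x09]=0xf2, mem[0x05]=0x0d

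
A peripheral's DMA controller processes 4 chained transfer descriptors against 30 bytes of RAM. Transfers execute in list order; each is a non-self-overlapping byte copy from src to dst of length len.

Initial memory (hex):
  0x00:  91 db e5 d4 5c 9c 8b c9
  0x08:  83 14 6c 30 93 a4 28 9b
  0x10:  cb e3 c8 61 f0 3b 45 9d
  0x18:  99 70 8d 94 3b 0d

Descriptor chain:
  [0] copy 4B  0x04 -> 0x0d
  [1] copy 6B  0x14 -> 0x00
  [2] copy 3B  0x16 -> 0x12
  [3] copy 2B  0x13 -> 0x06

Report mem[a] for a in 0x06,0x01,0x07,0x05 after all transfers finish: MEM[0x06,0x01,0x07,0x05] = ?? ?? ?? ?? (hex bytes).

MEM[0x06,0x01,0x07,0x05] = 9d 3b 99 70

  after D0: wrote 4B at 0x0d = 5c9c8bc9
  after D1: wrote 6B at 0x00 = f03b459d9970
  after D2: wrote 3B at 0x12 = 459d99
  after D3: wrote 2B at 0x06 = 9d99
query mem[0x06]=0x9d, mem[0x01]=0x3b, mem[0x07]=0x99, mem[0x05]=0x70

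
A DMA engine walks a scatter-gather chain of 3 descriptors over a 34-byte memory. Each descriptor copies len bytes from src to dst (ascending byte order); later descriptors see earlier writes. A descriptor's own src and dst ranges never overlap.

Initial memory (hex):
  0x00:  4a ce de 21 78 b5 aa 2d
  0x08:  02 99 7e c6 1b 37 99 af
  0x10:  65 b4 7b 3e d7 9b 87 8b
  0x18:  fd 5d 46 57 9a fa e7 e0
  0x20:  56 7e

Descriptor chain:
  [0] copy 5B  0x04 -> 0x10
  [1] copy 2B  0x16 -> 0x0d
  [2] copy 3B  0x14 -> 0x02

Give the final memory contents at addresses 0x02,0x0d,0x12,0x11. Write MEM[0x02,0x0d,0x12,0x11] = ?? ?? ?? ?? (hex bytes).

MEM[0x02,0x0d,0x12,0x11] = 02 87 aa b5

#0 dst[0x10+5] := {0x78,0xb5,0xaa,0x2d,0x02}
#1 dst[0x0d+2] := {0x87,0x8b}
#2 dst[0x02+3] := {0x02,0x9b,0x87}
query mem[0x02]=0x02, mem[0x0d]=0x87, mem[0x12]=0xaa, mem[0x11]=0xb5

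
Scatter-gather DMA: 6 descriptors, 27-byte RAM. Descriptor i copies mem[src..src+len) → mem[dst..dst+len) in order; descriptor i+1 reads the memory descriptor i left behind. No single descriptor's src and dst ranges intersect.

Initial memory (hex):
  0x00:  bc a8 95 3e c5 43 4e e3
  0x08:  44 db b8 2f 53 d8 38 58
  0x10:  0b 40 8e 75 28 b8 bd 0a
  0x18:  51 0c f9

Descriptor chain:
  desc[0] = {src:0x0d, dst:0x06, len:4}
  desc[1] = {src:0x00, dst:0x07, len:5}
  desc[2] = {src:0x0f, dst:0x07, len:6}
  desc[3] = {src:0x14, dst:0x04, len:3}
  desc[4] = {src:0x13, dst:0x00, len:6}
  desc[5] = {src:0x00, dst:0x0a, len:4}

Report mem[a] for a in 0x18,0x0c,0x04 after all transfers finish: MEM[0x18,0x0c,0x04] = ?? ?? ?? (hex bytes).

  after D0: wrote 4B at 0x06 = d838580b
  after D1: wrote 5B at 0x07 = bca8953ec5
  after D2: wrote 6B at 0x07 = 580b408e7528
  after D3: wrote 3B at 0x04 = 28b8bd
  after D4: wrote 6B at 0x00 = 7528b8bd0a51
  after D5: wrote 4B at 0x0a = 7528b8bd
query mem[0x18]=0x51, mem[0x0c]=0xb8, mem[0x04]=0x0a

MEM[0x18,0x0c,0x04] = 51 b8 0a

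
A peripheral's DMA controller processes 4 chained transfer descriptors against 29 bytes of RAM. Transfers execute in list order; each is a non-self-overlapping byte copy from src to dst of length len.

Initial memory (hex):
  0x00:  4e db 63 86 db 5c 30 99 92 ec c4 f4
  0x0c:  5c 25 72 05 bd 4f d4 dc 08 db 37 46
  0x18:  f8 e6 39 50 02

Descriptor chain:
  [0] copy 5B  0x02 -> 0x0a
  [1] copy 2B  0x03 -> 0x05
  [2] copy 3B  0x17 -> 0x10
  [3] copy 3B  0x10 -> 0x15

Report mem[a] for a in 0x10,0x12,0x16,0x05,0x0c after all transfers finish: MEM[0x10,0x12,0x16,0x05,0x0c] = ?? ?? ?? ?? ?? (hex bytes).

MEM[0x10,0x12,0x16,0x05,0x0c] = 46 e6 f8 86 db

#0 dst[0x0a+5] := {0x63,0x86,0xdb,0x5c,0x30}
#1 dst[0x05+2] := {0x86,0xdb}
#2 dst[0x10+3] := {0x46,0xf8,0xe6}
#3 dst[0x15+3] := {0x46,0xf8,0xe6}
query mem[0x10]=0x46, mem[0x12]=0xe6, mem[0x16]=0xf8, mem[0x05]=0x86, mem[0x0c]=0xdb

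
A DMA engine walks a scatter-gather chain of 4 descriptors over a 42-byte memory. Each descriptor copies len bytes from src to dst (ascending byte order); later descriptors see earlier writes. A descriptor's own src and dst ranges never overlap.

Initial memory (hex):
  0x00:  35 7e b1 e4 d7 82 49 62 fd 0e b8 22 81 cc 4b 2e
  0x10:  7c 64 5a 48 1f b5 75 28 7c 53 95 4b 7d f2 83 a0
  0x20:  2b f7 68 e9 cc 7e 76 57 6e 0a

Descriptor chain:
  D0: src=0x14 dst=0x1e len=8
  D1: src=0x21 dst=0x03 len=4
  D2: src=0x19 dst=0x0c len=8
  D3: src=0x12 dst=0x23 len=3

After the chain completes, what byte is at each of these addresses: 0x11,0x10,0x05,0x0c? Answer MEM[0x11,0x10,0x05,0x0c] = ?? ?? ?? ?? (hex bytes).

MEM[0x11,0x10,0x05,0x0c] = 1f f2 53 53

D0: mem[0x1e..0x25] <- [1f b5 75 28 7c 53 95 4b]
D1: mem[0x03..0x06] <- [28 7c 53 95]
D2: mem[0x0c..0x13] <- [53 95 4b 7d f2 1f b5 75]
D3: mem[0x23..0x25] <- [b5 75 1f]
query mem[0x11]=0x1f, mem[0x10]=0xf2, mem[0x05]=0x53, mem[0x0c]=0x53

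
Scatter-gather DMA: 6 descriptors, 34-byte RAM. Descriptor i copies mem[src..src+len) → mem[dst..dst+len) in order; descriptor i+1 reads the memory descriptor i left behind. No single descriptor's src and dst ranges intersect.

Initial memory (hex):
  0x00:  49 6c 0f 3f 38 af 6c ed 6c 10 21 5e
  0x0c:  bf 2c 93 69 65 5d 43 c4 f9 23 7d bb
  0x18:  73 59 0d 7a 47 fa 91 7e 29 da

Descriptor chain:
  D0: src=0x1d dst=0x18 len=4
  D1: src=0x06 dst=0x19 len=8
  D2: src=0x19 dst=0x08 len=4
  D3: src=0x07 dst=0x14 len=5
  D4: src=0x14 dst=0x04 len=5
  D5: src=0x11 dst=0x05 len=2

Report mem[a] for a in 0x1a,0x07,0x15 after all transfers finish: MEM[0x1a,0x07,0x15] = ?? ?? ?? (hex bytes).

  after D0: wrote 4B at 0x18 = fa917e29
  after D1: wrote 8B at 0x19 = 6ced6c10215ebf2c
  after D2: wrote 4B at 0x08 = 6ced6c10
  after D3: wrote 5B at 0x14 = ed6ced6c10
  after D4: wrote 5B at 0x04 = ed6ced6c10
  after D5: wrote 2B at 0x05 = 5d43
query mem[0x1a]=0xed, mem[0x07]=0x6c, mem[0x15]=0x6c

MEM[0x1a,0x07,0x15] = ed 6c 6c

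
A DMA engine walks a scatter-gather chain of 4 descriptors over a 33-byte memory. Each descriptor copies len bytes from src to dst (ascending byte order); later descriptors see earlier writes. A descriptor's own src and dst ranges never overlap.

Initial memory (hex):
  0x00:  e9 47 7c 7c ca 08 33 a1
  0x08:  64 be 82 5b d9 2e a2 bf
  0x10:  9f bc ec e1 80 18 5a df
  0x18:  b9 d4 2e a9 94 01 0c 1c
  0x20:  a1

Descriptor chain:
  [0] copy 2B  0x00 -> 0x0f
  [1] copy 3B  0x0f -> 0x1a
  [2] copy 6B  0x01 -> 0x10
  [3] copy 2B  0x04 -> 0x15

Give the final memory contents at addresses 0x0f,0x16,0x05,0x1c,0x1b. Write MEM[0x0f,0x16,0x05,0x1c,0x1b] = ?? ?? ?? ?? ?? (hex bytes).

#0 dst[0x0f+2] := {0xe9,0x47}
#1 dst[0x1a+3] := {0xe9,0x47,0xbc}
#2 dst[0x10+6] := {0x47,0x7c,0x7c,0xca,0x08,0x33}
#3 dst[0x15+2] := {0xca,0x08}
query mem[0x0f]=0xe9, mem[0x16]=0x08, mem[0x05]=0x08, mem[0x1c]=0xbc, mem[0x1b]=0x47

MEM[0x0f,0x16,0x05,0x1c,0x1b] = e9 08 08 bc 47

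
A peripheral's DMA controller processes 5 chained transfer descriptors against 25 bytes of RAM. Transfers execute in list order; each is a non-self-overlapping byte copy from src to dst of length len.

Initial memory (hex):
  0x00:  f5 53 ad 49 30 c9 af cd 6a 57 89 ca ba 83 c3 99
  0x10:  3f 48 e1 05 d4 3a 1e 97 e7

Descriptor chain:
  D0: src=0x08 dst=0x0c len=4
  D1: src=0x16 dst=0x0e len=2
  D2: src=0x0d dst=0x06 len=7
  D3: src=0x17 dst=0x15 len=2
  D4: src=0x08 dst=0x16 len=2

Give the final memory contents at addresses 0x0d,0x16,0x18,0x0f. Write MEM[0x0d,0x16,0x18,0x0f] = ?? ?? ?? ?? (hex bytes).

MEM[0x0d,0x16,0x18,0x0f] = 57 97 e7 97

  after D0: wrote 4B at 0x0c = 6a5789ca
  after D1: wrote 2B at 0x0e = 1e97
  after D2: wrote 7B at 0x06 = 571e973f48e105
  after D3: wrote 2B at 0x15 = 97e7
  after D4: wrote 2B at 0x16 = 973f
query mem[0x0d]=0x57, mem[0x16]=0x97, mem[0x18]=0xe7, mem[0x0f]=0x97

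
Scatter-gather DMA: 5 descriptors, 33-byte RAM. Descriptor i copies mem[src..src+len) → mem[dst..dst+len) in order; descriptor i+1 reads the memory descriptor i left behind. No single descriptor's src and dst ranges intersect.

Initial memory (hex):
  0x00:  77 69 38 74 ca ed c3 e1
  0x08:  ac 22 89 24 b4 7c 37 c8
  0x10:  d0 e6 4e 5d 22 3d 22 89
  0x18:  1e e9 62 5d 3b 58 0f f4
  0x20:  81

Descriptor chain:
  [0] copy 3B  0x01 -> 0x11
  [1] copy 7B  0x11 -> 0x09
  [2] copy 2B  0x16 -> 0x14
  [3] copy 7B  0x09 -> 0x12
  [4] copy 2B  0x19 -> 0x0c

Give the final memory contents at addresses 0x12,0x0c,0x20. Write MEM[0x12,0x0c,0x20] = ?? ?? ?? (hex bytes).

  after D0: wrote 3B at 0x11 = 693874
  after D1: wrote 7B at 0x09 = 693874223d2289
  after D2: wrote 2B at 0x14 = 2289
  after D3: wrote 7B at 0x12 = 693874223d2289
  after D4: wrote 2B at 0x0c = e962
query mem[0x12]=0x69, mem[0x0c]=0xe9, mem[0x20]=0x81

MEM[0x12,0x0c,0x20] = 69 e9 81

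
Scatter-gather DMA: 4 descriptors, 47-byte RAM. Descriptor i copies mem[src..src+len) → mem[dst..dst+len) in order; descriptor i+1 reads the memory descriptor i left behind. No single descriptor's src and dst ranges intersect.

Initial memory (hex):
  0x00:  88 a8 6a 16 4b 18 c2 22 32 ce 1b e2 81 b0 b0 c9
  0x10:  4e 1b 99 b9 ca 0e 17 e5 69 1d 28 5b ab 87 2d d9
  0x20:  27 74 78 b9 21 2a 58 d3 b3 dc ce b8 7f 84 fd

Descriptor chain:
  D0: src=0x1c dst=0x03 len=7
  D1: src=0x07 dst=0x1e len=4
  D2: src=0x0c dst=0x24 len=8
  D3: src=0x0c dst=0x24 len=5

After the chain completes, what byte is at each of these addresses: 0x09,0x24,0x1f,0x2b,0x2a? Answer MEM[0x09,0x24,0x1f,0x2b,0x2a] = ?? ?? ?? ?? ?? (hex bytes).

MEM[0x09,0x24,0x1f,0x2b,0x2a] = 78 81 74 b9 99

D0: mem[0x03..0x09] <- [ab 87 2d d9 27 74 78]
D1: mem[0x1e..0x21] <- [27 74 78 1b]
D2: mem[0x24..0x2b] <- [81 b0 b0 c9 4e 1b 99 b9]
D3: mem[0x24..0x28] <- [81 b0 b0 c9 4e]
query mem[0x09]=0x78, mem[0x24]=0x81, mem[0x1f]=0x74, mem[0x2b]=0xb9, mem[0x2a]=0x99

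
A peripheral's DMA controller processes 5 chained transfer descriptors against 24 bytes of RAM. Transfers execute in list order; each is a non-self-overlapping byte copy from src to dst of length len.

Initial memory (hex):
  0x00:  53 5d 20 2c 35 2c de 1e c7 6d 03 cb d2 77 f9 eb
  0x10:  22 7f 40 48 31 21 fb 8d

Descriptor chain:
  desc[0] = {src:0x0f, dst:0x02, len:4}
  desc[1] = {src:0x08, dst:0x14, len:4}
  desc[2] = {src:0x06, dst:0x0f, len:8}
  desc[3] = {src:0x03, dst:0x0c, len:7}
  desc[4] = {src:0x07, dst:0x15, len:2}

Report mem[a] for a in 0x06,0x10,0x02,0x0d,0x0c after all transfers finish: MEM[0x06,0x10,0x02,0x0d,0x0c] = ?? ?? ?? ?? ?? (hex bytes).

[0] 0x0f->0x02 len=4 : eb 22 7f 40
[1] 0x08->0x14 len=4 : c7 6d 03 cb
[2] 0x06->0x0f len=8 : de 1e c7 6d 03 cb d2 77
[3] 0x03->0x0c len=7 : 22 7f 40 de 1e c7 6d
[4] 0x07->0x15 len=2 : 1e c7
query mem[0x06]=0xde, mem[0x10]=0x1e, mem[0x02]=0xeb, mem[0x0d]=0x7f, mem[0x0c]=0x22

MEM[0x06,0x10,0x02,0x0d,0x0c] = de 1e eb 7f 22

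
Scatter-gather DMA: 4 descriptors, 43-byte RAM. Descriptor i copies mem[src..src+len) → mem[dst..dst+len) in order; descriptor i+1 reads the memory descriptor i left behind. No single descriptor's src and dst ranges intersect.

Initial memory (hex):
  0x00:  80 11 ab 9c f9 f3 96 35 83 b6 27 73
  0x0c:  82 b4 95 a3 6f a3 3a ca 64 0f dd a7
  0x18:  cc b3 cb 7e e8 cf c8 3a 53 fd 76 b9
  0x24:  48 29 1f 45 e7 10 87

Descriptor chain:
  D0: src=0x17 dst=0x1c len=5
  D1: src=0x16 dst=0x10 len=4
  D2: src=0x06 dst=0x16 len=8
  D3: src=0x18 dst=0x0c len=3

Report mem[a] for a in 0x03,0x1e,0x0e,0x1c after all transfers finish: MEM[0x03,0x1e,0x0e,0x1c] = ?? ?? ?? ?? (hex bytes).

MEM[0x03,0x1e,0x0e,0x1c] = 9c b3 27 82

  after D0: wrote 5B at 0x1c = a7ccb3cb7e
  after D1: wrote 4B at 0x10 = dda7ccb3
  after D2: wrote 8B at 0x16 = 963583b6277382b4
  after D3: wrote 3B at 0x0c = 83b627
query mem[0x03]=0x9c, mem[0x1e]=0xb3, mem[0x0e]=0x27, mem[0x1c]=0x82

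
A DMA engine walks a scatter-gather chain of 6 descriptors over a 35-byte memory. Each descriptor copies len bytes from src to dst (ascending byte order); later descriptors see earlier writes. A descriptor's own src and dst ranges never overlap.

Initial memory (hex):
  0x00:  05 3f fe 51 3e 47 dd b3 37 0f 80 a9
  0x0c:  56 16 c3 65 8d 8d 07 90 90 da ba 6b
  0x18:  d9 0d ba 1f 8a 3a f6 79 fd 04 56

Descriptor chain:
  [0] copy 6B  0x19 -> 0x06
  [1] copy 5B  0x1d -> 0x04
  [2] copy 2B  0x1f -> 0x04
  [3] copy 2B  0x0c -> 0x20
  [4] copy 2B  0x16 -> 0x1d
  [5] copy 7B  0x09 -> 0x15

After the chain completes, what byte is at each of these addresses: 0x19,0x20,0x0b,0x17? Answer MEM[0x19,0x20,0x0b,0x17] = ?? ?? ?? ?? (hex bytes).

MEM[0x19,0x20,0x0b,0x17] = 16 56 f6 f6

[0] 0x19->0x06 len=6 : 0d ba 1f 8a 3a f6
[1] 0x1d->0x04 len=5 : 3a f6 79 fd 04
[2] 0x1f->0x04 len=2 : 79 fd
[3] 0x0c->0x20 len=2 : 56 16
[4] 0x16->0x1d len=2 : ba 6b
[5] 0x09->0x15 len=7 : 8a 3a f6 56 16 c3 65
query mem[0x19]=0x16, mem[0x20]=0x56, mem[0x0b]=0xf6, mem[0x17]=0xf6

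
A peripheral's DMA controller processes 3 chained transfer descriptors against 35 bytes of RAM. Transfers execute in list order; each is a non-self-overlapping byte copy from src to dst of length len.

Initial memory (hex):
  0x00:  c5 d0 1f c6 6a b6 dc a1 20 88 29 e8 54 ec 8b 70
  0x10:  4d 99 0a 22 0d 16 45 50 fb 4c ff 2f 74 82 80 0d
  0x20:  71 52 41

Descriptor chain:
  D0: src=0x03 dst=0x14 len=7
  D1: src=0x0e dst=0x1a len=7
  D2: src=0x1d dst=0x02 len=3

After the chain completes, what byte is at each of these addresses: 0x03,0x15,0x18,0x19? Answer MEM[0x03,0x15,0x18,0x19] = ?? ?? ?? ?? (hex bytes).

#0 dst[0x14+7] := {0xc6,0x6a,0xb6,0xdc,0xa1,0x20,0x88}
#1 dst[0x1a+7] := {0x8b,0x70,0x4d,0x99,0x0a,0x22,0xc6}
#2 dst[0x02+3] := {0x99,0x0a,0x22}
query mem[0x03]=0x0a, mem[0x15]=0x6a, mem[0x18]=0xa1, mem[0x19]=0x20

MEM[0x03,0x15,0x18,0x19] = 0a 6a a1 20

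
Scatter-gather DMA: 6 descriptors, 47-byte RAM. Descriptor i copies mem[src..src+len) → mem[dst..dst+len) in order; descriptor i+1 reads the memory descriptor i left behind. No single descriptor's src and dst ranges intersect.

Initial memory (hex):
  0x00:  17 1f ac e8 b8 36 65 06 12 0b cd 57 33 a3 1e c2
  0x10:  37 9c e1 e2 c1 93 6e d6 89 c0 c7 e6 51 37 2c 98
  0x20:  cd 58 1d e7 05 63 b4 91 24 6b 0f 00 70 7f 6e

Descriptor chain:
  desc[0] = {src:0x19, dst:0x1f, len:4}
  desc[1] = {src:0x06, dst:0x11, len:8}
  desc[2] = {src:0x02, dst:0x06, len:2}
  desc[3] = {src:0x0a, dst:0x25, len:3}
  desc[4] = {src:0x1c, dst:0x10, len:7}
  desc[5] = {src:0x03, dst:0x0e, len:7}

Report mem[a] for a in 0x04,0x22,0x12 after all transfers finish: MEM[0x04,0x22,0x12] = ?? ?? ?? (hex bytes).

[0] 0x19->0x1f len=4 : c0 c7 e6 51
[1] 0x06->0x11 len=8 : 65 06 12 0b cd 57 33 a3
[2] 0x02->0x06 len=2 : ac e8
[3] 0x0a->0x25 len=3 : cd 57 33
[4] 0x1c->0x10 len=7 : 51 37 2c c0 c7 e6 51
[5] 0x03->0x0e len=7 : e8 b8 36 ac e8 12 0b
query mem[0x04]=0xb8, mem[0x22]=0x51, mem[0x12]=0xe8

MEM[0x04,0x22,0x12] = b8 51 e8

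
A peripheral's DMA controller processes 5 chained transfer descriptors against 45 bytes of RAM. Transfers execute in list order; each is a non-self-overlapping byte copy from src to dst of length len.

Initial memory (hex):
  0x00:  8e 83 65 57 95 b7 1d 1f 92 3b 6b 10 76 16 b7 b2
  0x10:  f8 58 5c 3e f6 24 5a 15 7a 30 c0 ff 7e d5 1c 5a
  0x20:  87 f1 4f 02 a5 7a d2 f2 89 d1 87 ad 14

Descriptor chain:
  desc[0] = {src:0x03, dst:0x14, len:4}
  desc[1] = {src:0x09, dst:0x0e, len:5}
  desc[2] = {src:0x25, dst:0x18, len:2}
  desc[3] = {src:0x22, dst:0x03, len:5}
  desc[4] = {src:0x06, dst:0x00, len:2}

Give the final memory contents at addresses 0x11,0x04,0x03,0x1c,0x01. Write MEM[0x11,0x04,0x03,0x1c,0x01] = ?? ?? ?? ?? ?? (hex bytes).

  after D0: wrote 4B at 0x14 = 5795b71d
  after D1: wrote 5B at 0x0e = 3b6b107616
  after D2: wrote 2B at 0x18 = 7ad2
  after D3: wrote 5B at 0x03 = 4f02a57ad2
  after D4: wrote 2B at 0x00 = 7ad2
query mem[0x11]=0x76, mem[0x04]=0x02, mem[0x03]=0x4f, mem[0x1c]=0x7e, mem[0x01]=0xd2

MEM[0x11,0x04,0x03,0x1c,0x01] = 76 02 4f 7e d2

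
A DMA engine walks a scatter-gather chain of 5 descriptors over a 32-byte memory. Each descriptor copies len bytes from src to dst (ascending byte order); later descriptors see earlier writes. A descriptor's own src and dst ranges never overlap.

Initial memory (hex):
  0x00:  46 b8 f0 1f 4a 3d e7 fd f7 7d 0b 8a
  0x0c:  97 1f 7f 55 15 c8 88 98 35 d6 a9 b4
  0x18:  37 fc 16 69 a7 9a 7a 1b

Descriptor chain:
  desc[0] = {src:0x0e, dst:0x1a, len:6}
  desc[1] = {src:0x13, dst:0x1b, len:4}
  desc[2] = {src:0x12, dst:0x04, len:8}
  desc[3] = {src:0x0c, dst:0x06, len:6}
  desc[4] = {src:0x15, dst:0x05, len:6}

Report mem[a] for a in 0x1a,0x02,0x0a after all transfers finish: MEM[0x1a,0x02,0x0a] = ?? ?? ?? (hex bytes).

#0 dst[0x1a+6] := {0x7f,0x55,0x15,0xc8,0x88,0x98}
#1 dst[0x1b+4] := {0x98,0x35,0xd6,0xa9}
#2 dst[0x04+8] := {0x88,0x98,0x35,0xd6,0xa9,0xb4,0x37,0xfc}
#3 dst[0x06+6] := {0x97,0x1f,0x7f,0x55,0x15,0xc8}
#4 dst[0x05+6] := {0xd6,0xa9,0xb4,0x37,0xfc,0x7f}
query mem[0x1a]=0x7f, mem[0x02]=0xf0, mem[0x0a]=0x7f

MEM[0x1a,0x02,0x0a] = 7f f0 7f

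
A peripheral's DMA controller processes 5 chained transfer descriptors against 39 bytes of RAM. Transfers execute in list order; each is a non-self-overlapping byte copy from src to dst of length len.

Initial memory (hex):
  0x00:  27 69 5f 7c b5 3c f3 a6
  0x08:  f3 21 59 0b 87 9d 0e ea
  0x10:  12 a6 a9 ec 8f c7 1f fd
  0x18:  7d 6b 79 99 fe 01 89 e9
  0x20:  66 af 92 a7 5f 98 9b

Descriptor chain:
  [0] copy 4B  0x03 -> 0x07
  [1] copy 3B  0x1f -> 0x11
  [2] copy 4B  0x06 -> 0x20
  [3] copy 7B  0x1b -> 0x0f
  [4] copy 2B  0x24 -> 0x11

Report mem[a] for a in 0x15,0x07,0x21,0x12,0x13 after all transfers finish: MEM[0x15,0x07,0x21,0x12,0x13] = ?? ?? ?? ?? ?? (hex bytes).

MEM[0x15,0x07,0x21,0x12,0x13] = 7c 7c 7c 98 e9

  after D0: wrote 4B at 0x07 = 7cb53cf3
  after D1: wrote 3B at 0x11 = e966af
  after D2: wrote 4B at 0x20 = f37cb53c
  after D3: wrote 7B at 0x0f = 99fe0189e9f37c
  after D4: wrote 2B at 0x11 = 5f98
query mem[0x15]=0x7c, mem[0x07]=0x7c, mem[0x21]=0x7c, mem[0x12]=0x98, mem[0x13]=0xe9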